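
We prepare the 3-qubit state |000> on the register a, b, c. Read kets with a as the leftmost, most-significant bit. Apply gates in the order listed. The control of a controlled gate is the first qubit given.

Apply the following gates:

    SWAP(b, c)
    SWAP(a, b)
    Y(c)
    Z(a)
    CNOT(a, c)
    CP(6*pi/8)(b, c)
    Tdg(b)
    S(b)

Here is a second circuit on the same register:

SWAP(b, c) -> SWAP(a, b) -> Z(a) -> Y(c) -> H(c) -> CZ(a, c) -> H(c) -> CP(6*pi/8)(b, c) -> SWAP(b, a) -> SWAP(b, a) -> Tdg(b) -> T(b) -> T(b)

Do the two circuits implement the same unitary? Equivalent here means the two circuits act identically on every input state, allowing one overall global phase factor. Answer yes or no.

Yes, they are equivalent — the unitaries differ by at most a global phase.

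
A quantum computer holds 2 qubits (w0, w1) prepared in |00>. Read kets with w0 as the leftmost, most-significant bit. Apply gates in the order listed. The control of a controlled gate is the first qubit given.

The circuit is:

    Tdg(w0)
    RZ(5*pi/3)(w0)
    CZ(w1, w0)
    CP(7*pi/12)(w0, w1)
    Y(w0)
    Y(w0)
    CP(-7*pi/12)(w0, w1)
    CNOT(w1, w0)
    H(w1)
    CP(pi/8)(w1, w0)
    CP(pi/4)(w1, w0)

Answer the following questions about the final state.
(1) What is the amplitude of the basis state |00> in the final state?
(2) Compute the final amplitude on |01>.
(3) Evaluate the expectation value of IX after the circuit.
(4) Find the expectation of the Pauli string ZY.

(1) |00> carries amplitude -sqrt(2)*exp(I*pi/6)/2 in the final state. Key observation: the block from step 4 through step 7 cancels to the identity and can be dropped.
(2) The final state's coefficient on |01> equals -sqrt(2)*exp(I*pi/6)/2.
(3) In the final state, IX has expectation 1.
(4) The expectation value of ZY is 0.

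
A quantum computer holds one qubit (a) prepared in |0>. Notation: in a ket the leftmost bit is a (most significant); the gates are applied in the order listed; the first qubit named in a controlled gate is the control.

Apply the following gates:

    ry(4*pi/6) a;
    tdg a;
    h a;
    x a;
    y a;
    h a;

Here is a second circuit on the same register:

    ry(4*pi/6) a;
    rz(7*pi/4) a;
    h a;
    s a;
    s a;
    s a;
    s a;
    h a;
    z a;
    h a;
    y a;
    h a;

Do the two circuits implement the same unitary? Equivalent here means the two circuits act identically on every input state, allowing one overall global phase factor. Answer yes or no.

Yes — the two circuits implement the same unitary up to a global phase.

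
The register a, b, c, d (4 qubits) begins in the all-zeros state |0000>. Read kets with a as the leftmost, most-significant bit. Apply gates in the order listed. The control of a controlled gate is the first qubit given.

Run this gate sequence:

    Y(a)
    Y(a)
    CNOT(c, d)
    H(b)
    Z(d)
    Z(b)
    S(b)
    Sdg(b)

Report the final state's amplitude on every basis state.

After the circuit, the state carries amplitude sqrt(2)/2 on |0000>, -sqrt(2)/2 on |0100>, and 0 on every other basis state. Key observation: the block from step 7 through step 8 cancels to the identity and can be dropped.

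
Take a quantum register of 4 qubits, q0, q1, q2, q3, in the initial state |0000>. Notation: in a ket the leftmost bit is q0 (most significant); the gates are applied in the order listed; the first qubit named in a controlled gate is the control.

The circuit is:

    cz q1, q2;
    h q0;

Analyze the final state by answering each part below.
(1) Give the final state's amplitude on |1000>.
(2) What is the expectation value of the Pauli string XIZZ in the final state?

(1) |1000> carries amplitude sqrt(2)/2 in the final state.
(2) The observable XIZZ averages to 1.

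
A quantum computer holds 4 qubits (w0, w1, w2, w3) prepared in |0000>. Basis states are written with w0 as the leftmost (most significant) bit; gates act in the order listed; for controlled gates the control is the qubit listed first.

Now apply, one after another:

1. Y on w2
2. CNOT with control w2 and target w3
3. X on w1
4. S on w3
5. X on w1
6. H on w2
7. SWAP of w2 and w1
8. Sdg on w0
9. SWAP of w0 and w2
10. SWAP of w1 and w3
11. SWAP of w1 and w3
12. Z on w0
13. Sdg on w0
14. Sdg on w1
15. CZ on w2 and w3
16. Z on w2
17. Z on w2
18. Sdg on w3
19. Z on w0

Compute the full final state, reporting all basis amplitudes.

After the circuit, the state carries amplitude sqrt(2)*I/2 on |0001>, -sqrt(2)/2 on |0101>, and 0 on every other basis state.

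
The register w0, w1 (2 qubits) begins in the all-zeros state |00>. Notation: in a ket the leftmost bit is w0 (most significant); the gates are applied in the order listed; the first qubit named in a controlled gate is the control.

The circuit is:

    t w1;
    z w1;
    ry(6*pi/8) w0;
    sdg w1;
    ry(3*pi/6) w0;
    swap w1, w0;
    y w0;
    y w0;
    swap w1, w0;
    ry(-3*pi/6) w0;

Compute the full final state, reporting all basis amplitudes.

The final amplitudes are sqrt(2 - sqrt(2))/2 on |00>, 0 on |01>, sqrt(sqrt(2) + 2)/2 on |10>, 0 on |11>. Key observation: gates 5-10 undo each other exactly, leaving only the rest of the circuit to track.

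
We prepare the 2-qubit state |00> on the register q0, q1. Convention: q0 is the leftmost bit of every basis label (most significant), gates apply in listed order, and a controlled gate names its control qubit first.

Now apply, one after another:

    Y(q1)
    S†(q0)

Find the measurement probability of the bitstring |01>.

A full measurement returns |01> with probability 1.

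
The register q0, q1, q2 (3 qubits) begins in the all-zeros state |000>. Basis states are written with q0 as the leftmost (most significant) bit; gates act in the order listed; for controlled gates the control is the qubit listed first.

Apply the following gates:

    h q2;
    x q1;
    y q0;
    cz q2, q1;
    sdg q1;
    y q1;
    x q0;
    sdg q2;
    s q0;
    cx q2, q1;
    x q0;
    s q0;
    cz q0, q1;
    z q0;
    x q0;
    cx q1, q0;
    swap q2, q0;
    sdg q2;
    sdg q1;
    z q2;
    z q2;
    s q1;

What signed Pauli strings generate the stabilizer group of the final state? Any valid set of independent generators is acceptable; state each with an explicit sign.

The final state is stabilized by the group generated by -XXX, +ZIZ, +IZZ; other independent generating sets are equally valid.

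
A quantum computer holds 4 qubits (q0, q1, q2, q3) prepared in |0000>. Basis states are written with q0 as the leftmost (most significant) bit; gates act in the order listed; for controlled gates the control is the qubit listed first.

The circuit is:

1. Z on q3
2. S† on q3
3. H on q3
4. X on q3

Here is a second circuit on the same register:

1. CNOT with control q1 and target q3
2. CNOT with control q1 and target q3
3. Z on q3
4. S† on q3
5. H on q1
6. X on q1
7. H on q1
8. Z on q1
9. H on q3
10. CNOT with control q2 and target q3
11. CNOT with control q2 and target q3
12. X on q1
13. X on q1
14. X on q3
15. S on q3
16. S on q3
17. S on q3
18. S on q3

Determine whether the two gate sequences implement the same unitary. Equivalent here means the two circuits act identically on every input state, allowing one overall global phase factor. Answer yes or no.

Yes: on every input state the two circuits agree up to one overall phase factor.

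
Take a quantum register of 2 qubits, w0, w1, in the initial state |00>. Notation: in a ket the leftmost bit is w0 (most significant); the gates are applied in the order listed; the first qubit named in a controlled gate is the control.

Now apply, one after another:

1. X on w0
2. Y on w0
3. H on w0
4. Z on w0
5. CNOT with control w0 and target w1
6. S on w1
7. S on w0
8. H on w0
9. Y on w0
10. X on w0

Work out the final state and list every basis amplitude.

The final amplitudes are 1/2 on |00>, 1/2 on |01>, -1/2 on |10>, 1/2 on |11>.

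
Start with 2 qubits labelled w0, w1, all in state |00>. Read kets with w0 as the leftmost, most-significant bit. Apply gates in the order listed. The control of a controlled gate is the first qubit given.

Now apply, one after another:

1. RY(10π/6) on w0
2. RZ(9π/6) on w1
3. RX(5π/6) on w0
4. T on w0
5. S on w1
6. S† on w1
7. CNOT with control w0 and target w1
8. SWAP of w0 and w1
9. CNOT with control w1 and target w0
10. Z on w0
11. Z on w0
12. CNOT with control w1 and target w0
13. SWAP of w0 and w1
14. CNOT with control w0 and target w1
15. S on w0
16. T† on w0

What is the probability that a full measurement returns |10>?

Outcome |10> occurs with probability sqrt(3)/8 + 1/2.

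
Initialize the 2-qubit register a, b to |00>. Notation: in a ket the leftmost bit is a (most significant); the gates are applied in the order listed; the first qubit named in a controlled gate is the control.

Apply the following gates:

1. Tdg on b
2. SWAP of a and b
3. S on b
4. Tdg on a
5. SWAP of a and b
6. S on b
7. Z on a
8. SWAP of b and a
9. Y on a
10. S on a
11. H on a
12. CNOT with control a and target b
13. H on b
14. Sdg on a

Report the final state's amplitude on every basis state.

The final amplitudes are -1/2 on |00>, -1/2 on |01>, -I/2 on |10>, I/2 on |11>.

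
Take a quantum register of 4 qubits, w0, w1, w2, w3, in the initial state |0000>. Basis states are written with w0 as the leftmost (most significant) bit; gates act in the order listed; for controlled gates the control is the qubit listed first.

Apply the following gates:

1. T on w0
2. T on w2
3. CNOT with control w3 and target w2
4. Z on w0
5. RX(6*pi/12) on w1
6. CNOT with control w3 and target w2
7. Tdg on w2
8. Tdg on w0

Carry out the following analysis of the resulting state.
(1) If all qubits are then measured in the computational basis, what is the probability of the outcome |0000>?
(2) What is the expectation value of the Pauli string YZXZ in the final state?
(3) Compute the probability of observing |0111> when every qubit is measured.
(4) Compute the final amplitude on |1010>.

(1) A full measurement returns |0000> with probability 1/2.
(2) The expectation value of YZXZ is 0.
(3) Outcome |0111> occurs with probability 0.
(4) |1010> carries amplitude 0 in the final state.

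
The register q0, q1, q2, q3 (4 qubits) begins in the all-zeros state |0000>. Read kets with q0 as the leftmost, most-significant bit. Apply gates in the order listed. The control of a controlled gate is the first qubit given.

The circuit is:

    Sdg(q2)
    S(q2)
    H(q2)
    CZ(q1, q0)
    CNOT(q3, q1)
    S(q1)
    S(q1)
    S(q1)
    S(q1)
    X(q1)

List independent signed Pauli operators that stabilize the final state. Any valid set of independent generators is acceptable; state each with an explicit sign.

One valid set of independent stabilizer generators is +IIXI, +ZIII, -IZII, +IIIZ (any independent generating set of the same group is equally correct). Key observation: gates 6-9 undo each other exactly, leaving only the rest of the circuit to track.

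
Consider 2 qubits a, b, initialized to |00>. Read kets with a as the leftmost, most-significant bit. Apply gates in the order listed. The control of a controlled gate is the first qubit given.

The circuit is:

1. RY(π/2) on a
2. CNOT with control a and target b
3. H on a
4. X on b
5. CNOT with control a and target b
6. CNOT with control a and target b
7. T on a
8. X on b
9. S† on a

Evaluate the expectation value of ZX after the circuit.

The expectation value of ZX is 1. Key observation: the block from step 5 through step 6 cancels to the identity and can be dropped.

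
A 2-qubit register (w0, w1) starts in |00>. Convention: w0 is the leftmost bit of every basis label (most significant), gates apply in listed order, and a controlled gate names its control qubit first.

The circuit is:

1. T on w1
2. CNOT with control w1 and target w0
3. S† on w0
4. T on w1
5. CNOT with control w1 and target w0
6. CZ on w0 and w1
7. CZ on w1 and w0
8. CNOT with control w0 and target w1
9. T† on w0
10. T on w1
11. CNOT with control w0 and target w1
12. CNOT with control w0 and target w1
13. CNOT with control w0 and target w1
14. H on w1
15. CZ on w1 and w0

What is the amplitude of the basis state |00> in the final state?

|00> carries amplitude sqrt(2)/2 in the final state.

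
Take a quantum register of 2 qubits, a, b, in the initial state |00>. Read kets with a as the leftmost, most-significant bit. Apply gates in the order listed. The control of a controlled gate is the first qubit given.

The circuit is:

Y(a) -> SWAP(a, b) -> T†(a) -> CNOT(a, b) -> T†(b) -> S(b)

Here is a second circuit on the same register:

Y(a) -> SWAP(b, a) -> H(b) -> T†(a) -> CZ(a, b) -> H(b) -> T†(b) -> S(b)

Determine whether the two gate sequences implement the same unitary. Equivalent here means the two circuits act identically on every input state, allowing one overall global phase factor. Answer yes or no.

Yes: on every input state the two circuits agree up to one overall phase factor.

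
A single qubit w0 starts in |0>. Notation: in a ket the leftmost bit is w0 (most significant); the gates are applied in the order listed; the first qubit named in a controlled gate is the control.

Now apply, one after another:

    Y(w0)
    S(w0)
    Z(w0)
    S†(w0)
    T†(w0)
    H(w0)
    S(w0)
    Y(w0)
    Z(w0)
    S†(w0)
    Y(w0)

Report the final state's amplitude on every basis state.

The resulting statevector has amplitude -sqrt(2)*exp(3*I*pi/4)/2 on |0>, sqrt(2)*exp(3*I*pi/4)/2 on |1>.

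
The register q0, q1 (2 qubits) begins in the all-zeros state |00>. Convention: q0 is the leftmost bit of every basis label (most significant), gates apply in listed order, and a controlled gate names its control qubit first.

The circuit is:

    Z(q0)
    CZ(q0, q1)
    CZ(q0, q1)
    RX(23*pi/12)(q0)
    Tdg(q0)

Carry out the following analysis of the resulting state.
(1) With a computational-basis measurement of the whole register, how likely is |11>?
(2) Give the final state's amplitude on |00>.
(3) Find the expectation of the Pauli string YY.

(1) A full measurement returns |11> with probability 0. Key observation: steps 2-3 multiply out to the identity, so the circuit reduces to the remaining gates.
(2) The final state's coefficient on |00> equals -sqrt(3*sqrt(2) + 6)/4 - sqrt(2 - sqrt(2))/4.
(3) The expectation value of YY is 0.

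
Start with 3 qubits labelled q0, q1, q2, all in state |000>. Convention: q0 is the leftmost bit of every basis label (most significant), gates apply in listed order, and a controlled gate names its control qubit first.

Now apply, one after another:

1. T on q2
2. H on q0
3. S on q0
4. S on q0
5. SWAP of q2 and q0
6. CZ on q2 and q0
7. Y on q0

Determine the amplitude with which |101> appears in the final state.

The amplitude on |101> is -sqrt(2)*I/2.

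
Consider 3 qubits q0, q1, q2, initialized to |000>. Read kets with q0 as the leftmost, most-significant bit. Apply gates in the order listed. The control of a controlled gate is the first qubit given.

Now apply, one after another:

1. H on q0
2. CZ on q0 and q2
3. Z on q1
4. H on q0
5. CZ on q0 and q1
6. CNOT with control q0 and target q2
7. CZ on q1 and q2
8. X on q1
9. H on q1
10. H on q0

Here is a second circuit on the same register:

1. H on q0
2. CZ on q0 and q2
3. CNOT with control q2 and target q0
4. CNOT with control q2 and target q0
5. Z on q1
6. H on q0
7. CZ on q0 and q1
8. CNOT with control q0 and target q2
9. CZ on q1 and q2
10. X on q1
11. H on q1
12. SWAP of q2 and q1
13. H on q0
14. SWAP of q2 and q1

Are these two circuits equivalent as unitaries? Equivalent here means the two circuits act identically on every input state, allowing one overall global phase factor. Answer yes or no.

Yes — the two circuits implement the same unitary up to a global phase.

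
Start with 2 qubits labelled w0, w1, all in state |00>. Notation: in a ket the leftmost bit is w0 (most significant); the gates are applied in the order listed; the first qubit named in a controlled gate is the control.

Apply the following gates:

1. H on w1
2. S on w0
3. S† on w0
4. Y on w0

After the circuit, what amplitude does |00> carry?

|00> carries amplitude 0 in the final state. Key observation: the block from step 2 through step 3 cancels to the identity and can be dropped.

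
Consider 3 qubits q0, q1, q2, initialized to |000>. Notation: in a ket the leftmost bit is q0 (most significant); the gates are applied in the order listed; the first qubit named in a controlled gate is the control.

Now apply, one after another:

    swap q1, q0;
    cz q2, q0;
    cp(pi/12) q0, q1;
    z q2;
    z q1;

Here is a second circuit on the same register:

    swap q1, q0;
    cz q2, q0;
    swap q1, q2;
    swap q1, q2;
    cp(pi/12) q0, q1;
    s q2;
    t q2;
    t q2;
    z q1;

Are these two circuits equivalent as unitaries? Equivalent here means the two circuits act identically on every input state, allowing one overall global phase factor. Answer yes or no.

Yes — the two circuits implement the same unitary up to a global phase.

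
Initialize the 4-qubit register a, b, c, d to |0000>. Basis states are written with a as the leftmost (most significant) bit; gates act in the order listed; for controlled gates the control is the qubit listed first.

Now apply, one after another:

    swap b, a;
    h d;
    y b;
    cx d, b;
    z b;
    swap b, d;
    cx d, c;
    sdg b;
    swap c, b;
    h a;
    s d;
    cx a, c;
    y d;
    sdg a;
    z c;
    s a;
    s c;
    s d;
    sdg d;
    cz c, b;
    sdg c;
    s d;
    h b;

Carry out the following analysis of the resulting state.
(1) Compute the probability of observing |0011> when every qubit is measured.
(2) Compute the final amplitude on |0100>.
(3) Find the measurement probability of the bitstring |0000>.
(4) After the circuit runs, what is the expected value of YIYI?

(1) Outcome |0011> occurs with probability 1/8.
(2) The final state's coefficient on |0100> equals sqrt(2)*I/4.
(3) A full measurement returns |0000> with probability 1/8.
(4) The observable YIYI averages to -1.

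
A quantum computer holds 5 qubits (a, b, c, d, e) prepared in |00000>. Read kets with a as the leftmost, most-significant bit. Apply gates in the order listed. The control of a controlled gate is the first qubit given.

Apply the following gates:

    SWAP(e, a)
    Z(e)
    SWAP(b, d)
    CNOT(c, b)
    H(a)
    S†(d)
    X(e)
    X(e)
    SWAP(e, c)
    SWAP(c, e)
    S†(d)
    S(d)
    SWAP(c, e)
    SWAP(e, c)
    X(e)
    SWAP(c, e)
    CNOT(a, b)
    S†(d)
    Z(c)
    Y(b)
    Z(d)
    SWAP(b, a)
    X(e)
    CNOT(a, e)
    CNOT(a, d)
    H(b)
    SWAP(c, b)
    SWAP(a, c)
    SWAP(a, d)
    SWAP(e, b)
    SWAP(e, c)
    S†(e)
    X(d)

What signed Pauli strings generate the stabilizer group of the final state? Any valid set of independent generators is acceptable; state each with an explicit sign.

One valid set of independent stabilizer generators is -XXIZY, -IIIXZ, +ZIIIZ, -IZIIZ, -IIZII (any independent generating set of the same group is equally correct). Key observation: the block from step 8 through step 15 cancels to the identity and can be dropped.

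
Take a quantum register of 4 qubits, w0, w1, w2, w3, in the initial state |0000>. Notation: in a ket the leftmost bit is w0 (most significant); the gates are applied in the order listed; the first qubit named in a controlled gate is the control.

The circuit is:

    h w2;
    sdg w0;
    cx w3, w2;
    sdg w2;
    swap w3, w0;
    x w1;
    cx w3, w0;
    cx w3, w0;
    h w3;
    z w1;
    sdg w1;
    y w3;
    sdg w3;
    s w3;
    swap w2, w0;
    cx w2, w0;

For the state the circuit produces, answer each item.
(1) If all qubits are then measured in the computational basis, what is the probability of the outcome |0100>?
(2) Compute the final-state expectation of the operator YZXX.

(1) The probability of measuring |0100> is 1/4. Key observation: the block from step 7 through step 8 cancels to the identity and can be dropped.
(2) The observable YZXX averages to 0.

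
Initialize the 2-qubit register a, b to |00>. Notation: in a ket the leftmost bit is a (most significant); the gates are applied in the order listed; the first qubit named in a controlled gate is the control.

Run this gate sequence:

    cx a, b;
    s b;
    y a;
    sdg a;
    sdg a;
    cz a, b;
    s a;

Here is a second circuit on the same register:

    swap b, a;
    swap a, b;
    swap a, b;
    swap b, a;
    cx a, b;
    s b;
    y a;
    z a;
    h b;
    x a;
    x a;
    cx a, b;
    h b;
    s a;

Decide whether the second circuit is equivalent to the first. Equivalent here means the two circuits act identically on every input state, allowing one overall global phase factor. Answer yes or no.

Yes, they are equivalent — the unitaries differ by at most a global phase.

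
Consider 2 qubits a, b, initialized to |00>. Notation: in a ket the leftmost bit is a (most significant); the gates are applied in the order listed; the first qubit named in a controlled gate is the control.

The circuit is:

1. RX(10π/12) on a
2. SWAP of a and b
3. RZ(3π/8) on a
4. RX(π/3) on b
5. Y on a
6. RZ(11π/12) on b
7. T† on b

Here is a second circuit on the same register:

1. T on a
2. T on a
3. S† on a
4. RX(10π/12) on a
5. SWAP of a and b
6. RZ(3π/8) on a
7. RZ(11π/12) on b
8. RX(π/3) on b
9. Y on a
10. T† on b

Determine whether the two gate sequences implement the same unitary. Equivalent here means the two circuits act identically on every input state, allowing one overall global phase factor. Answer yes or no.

No, they are not equivalent — no single phase factor reconciles the two unitaries.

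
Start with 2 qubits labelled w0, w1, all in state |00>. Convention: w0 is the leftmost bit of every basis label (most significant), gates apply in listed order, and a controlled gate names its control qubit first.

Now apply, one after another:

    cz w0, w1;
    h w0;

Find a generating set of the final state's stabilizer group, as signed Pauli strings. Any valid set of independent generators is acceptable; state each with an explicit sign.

The stabilizer group can be generated by +XI, +IZ, among other valid generating sets.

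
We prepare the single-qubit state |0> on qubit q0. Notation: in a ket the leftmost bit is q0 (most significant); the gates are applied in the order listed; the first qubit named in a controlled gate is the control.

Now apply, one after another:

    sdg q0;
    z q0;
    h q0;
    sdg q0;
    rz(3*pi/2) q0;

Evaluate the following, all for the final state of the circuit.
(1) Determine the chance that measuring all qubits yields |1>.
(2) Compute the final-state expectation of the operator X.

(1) Outcome |1> occurs with probability 1/2.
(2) In the final state, X has expectation -1.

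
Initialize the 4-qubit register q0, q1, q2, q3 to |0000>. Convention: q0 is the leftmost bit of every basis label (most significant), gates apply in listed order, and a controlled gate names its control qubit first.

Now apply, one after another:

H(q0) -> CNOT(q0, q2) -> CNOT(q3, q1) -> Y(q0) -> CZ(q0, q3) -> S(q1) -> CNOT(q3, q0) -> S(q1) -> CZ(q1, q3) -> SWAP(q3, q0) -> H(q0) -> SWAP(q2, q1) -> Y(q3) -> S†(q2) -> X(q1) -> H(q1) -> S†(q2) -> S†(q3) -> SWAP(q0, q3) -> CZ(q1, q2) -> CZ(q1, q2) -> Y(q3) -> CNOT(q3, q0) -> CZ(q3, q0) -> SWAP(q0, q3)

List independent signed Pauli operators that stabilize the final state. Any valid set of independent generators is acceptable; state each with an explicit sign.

The stabilizer group can be generated by +YZII, -ZXIZ, -IZIY, +IIZI, among other valid generating sets. Key observation: gates 20-21 undo each other exactly, leaving only the rest of the circuit to track.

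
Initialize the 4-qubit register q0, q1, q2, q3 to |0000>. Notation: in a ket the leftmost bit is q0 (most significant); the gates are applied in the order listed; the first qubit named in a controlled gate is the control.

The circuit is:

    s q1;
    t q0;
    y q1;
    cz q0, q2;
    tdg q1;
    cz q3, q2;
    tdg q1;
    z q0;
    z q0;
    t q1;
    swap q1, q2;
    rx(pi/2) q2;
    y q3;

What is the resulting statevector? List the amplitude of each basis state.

The resulting statevector has amplitude sqrt(2)*exp(I*pi/4)/2 on |0001>, sqrt(2)*exp(3*I*pi/4)/2 on |0011>, and 0 on every other basis state.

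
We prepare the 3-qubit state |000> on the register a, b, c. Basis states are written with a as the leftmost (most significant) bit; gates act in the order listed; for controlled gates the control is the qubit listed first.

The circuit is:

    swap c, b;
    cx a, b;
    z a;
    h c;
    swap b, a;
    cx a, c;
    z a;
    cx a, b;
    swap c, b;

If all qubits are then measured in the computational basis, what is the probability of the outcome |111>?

A full measurement returns |111> with probability 0.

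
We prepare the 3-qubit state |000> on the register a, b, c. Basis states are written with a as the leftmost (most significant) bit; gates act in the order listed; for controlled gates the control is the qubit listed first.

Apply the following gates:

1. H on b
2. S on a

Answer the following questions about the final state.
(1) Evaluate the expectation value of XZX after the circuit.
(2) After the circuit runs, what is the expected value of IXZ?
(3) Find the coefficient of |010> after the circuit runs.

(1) The observable XZX averages to 0.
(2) The observable IXZ averages to 1.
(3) The final state's coefficient on |010> equals sqrt(2)/2.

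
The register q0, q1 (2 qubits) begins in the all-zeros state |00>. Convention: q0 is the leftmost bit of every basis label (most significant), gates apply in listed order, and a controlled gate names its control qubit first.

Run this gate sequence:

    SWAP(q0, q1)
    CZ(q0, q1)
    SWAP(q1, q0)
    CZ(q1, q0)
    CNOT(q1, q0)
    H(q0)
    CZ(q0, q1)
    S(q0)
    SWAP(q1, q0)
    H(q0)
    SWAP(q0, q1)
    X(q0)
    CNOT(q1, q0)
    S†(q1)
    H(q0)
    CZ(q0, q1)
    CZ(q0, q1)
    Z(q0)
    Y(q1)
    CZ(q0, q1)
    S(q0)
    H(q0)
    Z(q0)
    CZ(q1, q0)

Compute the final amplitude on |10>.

The amplitude on |10> is 1/2 + I/2.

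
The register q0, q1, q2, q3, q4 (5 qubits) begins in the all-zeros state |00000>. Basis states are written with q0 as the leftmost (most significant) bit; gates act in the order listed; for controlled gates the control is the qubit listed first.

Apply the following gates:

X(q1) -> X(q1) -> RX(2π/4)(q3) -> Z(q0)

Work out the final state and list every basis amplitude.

The resulting statevector has amplitude sqrt(2)/2 on |00000>, -sqrt(2)*I/2 on |00010>, and 0 on every other basis state. Key observation: gates 1-2 undo each other exactly, leaving only the rest of the circuit to track.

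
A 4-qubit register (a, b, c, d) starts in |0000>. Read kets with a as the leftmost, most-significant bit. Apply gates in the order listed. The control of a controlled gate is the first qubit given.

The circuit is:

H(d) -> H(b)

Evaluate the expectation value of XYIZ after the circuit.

In the final state, XYIZ has expectation 0.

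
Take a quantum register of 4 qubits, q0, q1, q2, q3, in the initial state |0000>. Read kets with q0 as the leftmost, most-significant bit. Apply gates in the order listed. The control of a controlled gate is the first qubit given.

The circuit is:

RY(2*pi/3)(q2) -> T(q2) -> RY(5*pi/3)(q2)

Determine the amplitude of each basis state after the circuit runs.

The final amplitudes are sqrt(3)*(-1 - exp(I*pi/4))/4 on |0000>, 1/4 - 3*exp(I*pi/4)/4 on |0010>, and 0 on every other basis state.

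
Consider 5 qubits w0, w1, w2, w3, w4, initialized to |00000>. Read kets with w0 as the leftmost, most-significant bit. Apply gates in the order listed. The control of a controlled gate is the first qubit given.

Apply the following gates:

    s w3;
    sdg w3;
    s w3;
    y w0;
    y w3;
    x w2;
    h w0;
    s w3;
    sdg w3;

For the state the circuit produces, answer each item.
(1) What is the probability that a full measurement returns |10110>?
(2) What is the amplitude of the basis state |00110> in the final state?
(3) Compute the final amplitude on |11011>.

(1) A full measurement returns |10110> with probability 1/2.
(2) |00110> carries amplitude -sqrt(2)/2 in the final state.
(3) |11011> carries amplitude 0 in the final state.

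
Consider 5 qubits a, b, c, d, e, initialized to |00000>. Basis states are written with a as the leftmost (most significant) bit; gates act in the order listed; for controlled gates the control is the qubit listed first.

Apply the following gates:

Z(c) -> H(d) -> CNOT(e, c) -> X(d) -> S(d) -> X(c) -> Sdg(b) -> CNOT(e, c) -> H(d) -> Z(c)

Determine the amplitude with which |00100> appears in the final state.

|00100> carries amplitude -1/2 - I/2 in the final state.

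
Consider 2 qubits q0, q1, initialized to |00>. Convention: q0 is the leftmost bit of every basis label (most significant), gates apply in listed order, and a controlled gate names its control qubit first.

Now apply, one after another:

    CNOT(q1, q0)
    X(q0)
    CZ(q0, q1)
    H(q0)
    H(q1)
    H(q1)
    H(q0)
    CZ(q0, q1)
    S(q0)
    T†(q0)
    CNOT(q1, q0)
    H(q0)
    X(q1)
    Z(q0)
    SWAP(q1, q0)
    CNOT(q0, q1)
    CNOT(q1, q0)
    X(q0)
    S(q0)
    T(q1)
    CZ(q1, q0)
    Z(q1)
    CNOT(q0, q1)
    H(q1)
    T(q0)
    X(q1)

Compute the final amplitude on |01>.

The final state's coefficient on |01> equals exp(I*pi/4)/2. Key observation: the block from step 3 through step 8 cancels to the identity and can be dropped.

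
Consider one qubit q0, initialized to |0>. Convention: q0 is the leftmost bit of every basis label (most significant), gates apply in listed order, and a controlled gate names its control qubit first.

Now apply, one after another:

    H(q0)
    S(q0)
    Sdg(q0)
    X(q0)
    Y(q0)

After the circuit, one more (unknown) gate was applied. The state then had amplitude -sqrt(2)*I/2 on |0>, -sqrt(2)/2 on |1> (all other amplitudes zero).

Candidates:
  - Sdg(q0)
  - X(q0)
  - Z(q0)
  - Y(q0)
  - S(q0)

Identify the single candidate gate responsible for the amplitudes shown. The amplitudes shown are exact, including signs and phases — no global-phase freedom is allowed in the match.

The applied gate was S(q0). Key observation: the block from step 2 through step 3 cancels to the identity and can be dropped.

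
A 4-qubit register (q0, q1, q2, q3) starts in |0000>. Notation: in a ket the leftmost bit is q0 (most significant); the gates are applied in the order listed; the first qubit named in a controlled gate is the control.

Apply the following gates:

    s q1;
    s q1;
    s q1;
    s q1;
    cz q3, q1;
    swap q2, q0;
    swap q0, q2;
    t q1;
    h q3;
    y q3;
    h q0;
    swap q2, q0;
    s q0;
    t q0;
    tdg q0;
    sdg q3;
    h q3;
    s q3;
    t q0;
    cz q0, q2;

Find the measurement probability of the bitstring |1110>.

Outcome |1110> occurs with probability 0. Key observation: steps 1-4 multiply out to the identity, so the circuit reduces to the remaining gates.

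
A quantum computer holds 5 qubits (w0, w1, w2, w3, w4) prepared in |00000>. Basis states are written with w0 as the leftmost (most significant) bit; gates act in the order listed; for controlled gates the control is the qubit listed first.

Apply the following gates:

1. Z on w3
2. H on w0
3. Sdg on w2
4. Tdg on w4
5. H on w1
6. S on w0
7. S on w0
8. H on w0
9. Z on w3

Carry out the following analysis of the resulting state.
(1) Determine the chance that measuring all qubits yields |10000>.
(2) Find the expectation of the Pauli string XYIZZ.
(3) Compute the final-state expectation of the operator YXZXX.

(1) The probability of measuring |10000> is 1/2.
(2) In the final state, XYIZZ has expectation 0.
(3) The observable YXZXX averages to 0.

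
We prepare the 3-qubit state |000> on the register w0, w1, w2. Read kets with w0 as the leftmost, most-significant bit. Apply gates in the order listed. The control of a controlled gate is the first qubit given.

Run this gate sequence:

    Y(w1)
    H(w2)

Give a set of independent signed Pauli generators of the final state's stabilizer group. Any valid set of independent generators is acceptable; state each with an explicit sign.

One valid set of independent stabilizer generators is +IIX, +ZII, -IZI (any independent generating set of the same group is equally correct).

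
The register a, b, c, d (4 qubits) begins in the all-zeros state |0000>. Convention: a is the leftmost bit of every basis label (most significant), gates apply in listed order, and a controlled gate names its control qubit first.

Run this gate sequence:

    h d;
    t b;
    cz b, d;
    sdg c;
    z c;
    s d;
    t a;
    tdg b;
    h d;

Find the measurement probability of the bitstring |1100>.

Outcome |1100> occurs with probability 0.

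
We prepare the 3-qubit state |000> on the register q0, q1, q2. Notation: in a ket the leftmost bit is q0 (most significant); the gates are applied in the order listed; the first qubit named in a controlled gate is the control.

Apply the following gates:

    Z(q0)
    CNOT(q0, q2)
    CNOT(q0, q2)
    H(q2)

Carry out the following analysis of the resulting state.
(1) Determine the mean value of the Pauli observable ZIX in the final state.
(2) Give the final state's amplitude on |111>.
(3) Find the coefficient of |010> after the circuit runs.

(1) The observable ZIX averages to 1. Key observation: steps 2-3 multiply out to the identity, so the circuit reduces to the remaining gates.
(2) The amplitude on |111> is 0.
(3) The amplitude on |010> is 0.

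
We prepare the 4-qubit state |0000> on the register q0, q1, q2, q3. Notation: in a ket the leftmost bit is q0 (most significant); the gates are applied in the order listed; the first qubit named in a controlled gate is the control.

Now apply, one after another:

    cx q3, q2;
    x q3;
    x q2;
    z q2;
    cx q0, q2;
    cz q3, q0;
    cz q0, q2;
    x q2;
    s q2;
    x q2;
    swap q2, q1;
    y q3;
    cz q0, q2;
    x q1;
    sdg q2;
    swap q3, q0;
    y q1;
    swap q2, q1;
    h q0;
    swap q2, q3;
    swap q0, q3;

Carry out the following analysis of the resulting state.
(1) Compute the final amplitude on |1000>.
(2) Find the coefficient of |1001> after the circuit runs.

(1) The amplitude on |1000> is -sqrt(2)/2.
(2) The amplitude on |1001> is -sqrt(2)/2.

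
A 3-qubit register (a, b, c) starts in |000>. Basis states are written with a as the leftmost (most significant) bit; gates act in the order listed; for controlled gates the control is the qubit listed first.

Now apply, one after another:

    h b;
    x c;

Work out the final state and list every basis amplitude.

After the circuit, the state carries amplitude sqrt(2)/2 on |001>, sqrt(2)/2 on |011>, and 0 on every other basis state.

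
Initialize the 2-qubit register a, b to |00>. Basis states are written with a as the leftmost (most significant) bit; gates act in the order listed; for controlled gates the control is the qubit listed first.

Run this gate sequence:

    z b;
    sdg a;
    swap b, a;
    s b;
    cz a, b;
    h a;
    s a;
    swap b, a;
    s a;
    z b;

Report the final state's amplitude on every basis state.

The resulting statevector has amplitude sqrt(2)/2 on |00>, -sqrt(2)*I/2 on |01>, 0 on |10>, 0 on |11>.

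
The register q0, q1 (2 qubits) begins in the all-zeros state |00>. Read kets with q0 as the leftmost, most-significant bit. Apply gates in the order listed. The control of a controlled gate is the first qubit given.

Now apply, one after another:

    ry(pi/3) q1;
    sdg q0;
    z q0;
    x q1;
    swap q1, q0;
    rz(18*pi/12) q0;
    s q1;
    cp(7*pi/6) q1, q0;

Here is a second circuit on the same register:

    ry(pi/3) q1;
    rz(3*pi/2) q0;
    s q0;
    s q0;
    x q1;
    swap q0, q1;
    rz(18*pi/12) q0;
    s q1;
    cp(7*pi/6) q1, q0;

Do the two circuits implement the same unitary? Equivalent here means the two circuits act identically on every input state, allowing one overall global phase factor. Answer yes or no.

Yes: on every input state the two circuits agree up to one overall phase factor.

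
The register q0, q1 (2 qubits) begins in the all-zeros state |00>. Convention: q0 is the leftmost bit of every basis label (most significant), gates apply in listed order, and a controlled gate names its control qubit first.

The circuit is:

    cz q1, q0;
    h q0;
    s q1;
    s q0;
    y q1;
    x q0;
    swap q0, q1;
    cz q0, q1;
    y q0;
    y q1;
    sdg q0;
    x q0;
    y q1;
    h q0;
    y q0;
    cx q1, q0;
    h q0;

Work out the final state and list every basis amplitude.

The resulting statevector has amplitude -sqrt(2)/2 on |00>, -sqrt(2)*I/2 on |01>, 0 on |10>, 0 on |11>.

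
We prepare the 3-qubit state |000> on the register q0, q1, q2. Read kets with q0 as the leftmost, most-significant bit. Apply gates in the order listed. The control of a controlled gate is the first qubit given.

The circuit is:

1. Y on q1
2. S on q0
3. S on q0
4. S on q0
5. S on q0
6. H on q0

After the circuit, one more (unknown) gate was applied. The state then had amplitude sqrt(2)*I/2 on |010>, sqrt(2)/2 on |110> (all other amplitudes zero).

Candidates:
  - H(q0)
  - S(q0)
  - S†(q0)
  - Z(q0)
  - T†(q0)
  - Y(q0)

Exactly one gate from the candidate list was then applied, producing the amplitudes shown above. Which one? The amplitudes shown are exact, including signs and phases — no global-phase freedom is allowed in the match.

The applied gate was S†(q0). Key observation: the block from step 2 through step 5 cancels to the identity and can be dropped.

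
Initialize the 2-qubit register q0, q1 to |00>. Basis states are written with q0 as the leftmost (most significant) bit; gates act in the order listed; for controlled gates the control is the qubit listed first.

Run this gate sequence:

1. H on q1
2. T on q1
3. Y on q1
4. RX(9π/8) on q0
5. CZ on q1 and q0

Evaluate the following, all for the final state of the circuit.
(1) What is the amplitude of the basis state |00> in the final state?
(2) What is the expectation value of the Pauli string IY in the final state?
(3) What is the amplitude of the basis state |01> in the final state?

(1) The final state's coefficient on |00> equals sqrt(2)*exp(3*I*pi/4)*sin(pi/16)/2.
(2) In the final state, IY has expectation -sqrt(2*sqrt(2) + 4)/4.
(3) |01> carries amplitude -sqrt(2)*I*sin(pi/16)/2 in the final state.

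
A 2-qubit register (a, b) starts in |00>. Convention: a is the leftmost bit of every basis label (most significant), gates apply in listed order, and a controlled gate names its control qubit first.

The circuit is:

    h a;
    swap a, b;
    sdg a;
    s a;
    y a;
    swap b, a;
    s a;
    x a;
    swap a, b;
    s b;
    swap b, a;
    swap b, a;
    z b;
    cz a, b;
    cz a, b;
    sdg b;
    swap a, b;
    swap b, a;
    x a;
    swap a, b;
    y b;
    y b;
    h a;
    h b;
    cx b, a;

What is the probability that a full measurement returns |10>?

The probability of measuring |10> is 1/4. Key observation: gates 14-15 undo each other exactly, leaving only the rest of the circuit to track.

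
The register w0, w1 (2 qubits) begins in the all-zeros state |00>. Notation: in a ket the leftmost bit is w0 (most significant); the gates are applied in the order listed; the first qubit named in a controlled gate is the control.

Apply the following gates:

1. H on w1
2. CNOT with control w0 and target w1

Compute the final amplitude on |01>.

The final state's coefficient on |01> equals sqrt(2)/2.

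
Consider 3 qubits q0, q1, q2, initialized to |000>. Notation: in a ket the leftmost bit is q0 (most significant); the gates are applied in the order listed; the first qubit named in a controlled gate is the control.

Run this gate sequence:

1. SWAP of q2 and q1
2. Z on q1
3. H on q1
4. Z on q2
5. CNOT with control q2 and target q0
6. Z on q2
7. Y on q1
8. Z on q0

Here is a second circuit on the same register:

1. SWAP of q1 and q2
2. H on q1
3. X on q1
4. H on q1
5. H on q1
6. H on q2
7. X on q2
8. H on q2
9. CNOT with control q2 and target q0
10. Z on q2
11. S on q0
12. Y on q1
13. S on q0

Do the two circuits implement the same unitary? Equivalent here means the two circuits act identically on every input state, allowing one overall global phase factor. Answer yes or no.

Yes, they are equivalent — the unitaries differ by at most a global phase.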